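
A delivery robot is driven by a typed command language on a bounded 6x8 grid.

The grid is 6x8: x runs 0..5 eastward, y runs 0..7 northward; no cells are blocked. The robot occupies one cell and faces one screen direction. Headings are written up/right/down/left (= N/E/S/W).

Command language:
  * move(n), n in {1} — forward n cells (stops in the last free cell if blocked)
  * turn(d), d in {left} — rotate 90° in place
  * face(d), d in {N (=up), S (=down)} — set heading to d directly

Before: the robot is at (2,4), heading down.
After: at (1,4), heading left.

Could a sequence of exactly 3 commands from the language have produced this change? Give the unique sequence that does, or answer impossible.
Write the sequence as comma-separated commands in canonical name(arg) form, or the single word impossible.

face(N), turn(left), move(1)

key: running move(1) before face(N) would end elsewhere — order is forced
start: at (2,4), heading down
1. face(N) → at (2,4), heading up
2. turn(left) → at (2,4), heading left
3. move(1) → at (1,4), heading left
no rival 3-sequence matches.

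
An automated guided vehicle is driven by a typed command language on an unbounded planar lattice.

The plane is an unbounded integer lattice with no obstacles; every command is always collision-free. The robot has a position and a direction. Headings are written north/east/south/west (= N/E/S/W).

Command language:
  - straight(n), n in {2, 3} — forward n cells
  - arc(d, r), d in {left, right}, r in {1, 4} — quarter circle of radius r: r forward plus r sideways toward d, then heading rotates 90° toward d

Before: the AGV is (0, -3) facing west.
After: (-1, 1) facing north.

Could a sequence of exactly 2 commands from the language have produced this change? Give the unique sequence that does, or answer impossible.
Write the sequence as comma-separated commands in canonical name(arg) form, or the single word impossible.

arc(right, 1), straight(3)

key: cell and facing (now N) both changed — the 2 commands mix motion and turning
initial: (0, -3) facing west
1. arc(right, 1) → (-1, -2) facing north
2. straight(3) → (-1, 1) facing north
no other 2-command option fits: unique.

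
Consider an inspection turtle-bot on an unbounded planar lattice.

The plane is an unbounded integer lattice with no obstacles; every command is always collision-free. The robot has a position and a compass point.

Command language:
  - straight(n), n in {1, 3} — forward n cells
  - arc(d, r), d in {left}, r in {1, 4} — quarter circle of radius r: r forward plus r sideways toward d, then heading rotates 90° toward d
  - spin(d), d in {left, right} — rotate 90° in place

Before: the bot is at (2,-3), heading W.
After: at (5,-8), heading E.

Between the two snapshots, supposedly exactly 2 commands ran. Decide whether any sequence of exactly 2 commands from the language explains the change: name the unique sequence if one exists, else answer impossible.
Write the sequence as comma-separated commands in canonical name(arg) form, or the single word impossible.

arc(left, 1), arc(left, 4)

key: running arc(left, 4) before arc(left, 1) would end elsewhere — order is forced
t0: at (2,-3), heading W
[1] after arc(left, 1): at (1,-4), heading S
[2] after arc(left, 4): at (5,-8), heading E
no rival 2-sequence matches.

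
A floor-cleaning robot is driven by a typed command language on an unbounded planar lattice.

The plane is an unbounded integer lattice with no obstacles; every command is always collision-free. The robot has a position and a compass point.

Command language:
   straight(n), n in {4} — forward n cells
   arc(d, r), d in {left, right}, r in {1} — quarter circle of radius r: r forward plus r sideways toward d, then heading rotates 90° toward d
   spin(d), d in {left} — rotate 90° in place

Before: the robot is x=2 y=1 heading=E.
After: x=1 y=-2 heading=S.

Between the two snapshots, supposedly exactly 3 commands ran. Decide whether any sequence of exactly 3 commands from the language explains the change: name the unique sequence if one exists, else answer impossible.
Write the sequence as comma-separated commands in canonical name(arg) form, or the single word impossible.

arc(right, 1), arc(right, 1), arc(left, 1)

key: order matters: swapping arc(right, 1) and arc(left, 1) lands elsewhere
initial: x=2 y=1 heading=E
[1] after arc(right, 1): x=3 y=0 heading=S
[2] after arc(right, 1): x=2 y=-1 heading=W
[3] after arc(left, 1): x=1 y=-2 heading=S
uniquely the one of 64 3-step routes that fits.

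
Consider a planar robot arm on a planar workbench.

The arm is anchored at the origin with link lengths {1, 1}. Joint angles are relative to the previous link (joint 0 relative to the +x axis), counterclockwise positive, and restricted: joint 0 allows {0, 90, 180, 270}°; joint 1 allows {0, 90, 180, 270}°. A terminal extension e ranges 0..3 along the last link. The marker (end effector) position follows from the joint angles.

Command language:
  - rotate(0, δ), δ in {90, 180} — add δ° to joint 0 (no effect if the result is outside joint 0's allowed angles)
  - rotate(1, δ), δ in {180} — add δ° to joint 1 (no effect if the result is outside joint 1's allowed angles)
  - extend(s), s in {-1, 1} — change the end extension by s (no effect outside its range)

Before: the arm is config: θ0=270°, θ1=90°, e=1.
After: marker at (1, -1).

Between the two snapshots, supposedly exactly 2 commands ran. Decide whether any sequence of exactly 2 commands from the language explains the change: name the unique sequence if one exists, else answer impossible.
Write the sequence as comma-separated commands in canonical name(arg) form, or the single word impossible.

extend(-1), extend(-1)

t0: config: θ0=270°, θ1=90°, e=1
t=1 extend(-1) ⇒ config: θ0=270°, θ1=90°, e=0
t=2 extend(-1) ⇒ config: θ0=270°, θ1=90°, e=0
no other 2-command option fits: unique.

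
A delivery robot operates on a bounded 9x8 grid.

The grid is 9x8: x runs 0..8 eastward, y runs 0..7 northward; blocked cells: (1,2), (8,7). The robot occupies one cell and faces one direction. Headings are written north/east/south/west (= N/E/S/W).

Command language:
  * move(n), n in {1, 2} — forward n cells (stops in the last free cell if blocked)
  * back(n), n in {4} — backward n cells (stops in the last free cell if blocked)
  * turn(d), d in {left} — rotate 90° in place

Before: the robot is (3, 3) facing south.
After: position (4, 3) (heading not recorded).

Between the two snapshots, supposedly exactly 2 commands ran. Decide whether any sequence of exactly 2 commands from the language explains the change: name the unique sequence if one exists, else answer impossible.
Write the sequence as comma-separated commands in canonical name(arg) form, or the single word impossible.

key: order matters: swapping turn(left) and move(1) lands elsewhere
begin: (3, 3) facing south
1. turn(left) → (3, 3) facing east
2. move(1) → (4, 3) facing east
no other 2-command option fits: unique.

turn(left), move(1)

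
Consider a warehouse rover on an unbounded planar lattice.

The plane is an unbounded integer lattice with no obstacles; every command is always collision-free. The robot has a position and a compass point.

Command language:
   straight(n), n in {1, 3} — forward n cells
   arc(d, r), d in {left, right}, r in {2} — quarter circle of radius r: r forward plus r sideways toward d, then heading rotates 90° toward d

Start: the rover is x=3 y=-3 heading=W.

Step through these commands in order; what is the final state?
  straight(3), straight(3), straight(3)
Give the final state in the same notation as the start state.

x=-6 y=-3 heading=W

start: x=3 y=-3 heading=W
step 1 (straight(3)): x=0 y=-3 heading=W
step 2 (straight(3)): x=-3 y=-3 heading=W
step 3 (straight(3)): x=-6 y=-3 heading=W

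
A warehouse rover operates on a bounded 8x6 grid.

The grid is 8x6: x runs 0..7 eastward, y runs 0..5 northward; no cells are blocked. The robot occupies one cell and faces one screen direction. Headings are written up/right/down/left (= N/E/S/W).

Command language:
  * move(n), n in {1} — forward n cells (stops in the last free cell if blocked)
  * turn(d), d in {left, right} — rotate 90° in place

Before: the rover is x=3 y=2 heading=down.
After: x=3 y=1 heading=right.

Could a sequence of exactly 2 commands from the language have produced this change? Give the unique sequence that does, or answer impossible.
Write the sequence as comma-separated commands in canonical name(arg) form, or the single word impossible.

move(1), turn(left)

key: cell and facing (now E) both changed — the 2 commands mix motion and turning
start: x=3 y=2 heading=down
t=1 move(1) ⇒ x=3 y=1 heading=down
t=2 turn(left) ⇒ x=3 y=1 heading=right
no other 2-command option fits: unique.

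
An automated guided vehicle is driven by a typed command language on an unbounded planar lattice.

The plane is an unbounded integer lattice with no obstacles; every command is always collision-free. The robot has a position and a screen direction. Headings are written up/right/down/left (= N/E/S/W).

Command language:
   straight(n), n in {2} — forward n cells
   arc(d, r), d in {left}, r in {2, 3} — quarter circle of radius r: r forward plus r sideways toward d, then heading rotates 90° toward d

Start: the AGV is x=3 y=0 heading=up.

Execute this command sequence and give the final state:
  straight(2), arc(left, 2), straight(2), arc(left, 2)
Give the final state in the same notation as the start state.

x=-3 y=2 heading=down

from: x=3 y=0 heading=up
1. straight(2) → x=3 y=2 heading=up
2. arc(left, 2) → x=1 y=4 heading=left
3. straight(2) → x=-1 y=4 heading=left
4. arc(left, 2) → x=-3 y=2 heading=down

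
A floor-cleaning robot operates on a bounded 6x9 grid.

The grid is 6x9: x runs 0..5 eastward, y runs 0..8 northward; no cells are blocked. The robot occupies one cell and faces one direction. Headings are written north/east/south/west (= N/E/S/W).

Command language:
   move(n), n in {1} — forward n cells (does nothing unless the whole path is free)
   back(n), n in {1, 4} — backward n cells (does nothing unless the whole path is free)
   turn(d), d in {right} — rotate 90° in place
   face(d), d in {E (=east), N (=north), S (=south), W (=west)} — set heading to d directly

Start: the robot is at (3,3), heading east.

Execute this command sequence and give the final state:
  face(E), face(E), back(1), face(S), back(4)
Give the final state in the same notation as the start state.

start: at (3,3), heading east
1. face(E) → at (3,3), heading east
2. face(E) → at (3,3), heading east
3. back(1) → at (2,3), heading east
4. face(S) → at (2,3), heading south
5. back(4) → at (2,7), heading south

at (2,7), heading south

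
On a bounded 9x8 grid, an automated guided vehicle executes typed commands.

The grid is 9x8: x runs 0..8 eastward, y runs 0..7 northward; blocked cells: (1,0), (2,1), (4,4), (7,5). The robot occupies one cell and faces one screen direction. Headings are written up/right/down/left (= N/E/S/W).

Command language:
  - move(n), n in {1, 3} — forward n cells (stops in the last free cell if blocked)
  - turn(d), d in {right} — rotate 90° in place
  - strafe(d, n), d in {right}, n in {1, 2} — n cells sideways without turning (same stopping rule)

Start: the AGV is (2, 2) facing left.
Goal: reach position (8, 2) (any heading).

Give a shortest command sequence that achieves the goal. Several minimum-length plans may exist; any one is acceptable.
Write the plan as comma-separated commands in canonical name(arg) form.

begin: (2, 2) facing left
1. turn(right) → (2, 2) facing up
2. strafe(right, 2) → (4, 2) facing up
3. strafe(right, 2) → (6, 2) facing up
4. strafe(right, 2) → (8, 2) facing up
nothing shorter than 4 reaches the goal.

turn(right), strafe(right, 2), strafe(right, 2), strafe(right, 2)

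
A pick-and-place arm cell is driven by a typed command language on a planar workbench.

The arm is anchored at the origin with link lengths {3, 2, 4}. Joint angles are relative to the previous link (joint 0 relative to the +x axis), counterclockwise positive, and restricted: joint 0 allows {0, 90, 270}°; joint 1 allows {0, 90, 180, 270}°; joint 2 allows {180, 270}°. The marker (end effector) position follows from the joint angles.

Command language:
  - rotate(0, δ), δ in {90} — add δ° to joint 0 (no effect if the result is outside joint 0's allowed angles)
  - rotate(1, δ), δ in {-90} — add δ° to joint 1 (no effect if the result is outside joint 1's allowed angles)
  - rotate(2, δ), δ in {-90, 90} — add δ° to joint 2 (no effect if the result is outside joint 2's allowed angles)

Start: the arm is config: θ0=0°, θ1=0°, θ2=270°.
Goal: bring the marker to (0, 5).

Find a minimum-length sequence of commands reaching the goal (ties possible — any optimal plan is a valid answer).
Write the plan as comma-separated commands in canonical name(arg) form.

rotate(1, -90), rotate(1, -90), rotate(2, -90), rotate(0, 90)

initial: config: θ0=0°, θ1=0°, θ2=270°
[1] after rotate(1, -90): config: θ0=0°, θ1=270°, θ2=270°
[2] after rotate(1, -90): config: θ0=0°, θ1=180°, θ2=270°
[3] after rotate(2, -90): config: θ0=0°, θ1=180°, θ2=180°
[4] after rotate(0, 90): config: θ0=90°, θ1=180°, θ2=180°
no 3-step plan works, so 4 is optimal.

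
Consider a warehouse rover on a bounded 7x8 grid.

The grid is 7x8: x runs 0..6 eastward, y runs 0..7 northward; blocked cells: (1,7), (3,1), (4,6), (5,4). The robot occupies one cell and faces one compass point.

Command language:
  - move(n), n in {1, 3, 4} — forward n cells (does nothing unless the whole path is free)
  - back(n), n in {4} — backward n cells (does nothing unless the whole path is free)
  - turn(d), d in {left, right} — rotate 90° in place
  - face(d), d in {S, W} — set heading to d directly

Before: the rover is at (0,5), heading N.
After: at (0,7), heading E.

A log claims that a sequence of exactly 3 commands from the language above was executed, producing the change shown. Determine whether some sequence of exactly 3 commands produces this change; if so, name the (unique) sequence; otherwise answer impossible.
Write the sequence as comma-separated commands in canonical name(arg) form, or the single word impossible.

move(1), move(1), turn(right)

key: order matters: swapping move(1) and turn(right) lands elsewhere
begin: at (0,5), heading N
[1] after move(1): at (0,6), heading N
[2] after move(1): at (0,7), heading N
[3] after turn(right): at (0,7), heading E
no rival 3-sequence matches.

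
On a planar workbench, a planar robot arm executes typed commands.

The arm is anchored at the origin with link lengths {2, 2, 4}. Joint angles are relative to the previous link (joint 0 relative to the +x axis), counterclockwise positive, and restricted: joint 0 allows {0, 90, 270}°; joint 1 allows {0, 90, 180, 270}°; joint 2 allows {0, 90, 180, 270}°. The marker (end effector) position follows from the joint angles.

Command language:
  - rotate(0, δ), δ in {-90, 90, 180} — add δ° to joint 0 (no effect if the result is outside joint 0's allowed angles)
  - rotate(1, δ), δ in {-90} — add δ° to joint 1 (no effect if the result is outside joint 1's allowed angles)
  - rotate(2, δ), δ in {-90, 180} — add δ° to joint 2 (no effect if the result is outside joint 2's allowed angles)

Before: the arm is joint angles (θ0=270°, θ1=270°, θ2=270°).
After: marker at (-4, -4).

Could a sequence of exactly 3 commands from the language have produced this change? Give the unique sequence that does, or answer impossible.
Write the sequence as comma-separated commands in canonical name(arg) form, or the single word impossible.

rotate(1, -90), rotate(1, -90), rotate(1, -90)

t0: joint angles (θ0=270°, θ1=270°, θ2=270°)
t=1 rotate(1, -90) ⇒ joint angles (θ0=270°, θ1=180°, θ2=270°)
t=2 rotate(1, -90) ⇒ joint angles (θ0=270°, θ1=90°, θ2=270°)
t=3 rotate(1, -90) ⇒ joint angles (θ0=270°, θ1=0°, θ2=270°)
uniquely the one of 216 3-step routes that fits.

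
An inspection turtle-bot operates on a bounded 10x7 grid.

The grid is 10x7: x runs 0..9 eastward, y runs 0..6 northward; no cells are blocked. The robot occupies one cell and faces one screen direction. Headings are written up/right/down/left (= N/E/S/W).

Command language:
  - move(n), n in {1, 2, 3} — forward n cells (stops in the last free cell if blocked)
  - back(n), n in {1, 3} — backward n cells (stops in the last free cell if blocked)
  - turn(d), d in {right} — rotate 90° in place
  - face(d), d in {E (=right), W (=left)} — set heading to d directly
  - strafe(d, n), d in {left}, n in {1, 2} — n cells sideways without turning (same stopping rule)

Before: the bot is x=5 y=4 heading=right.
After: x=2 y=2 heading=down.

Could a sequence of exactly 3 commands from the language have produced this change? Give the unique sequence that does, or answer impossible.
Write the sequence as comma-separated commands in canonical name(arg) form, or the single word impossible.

key: position moved to (2,2) AND the heading swung to S — translation plus rotation needed
start: x=5 y=4 heading=right
t=1 back(3) ⇒ x=2 y=4 heading=right
t=2 turn(right) ⇒ x=2 y=4 heading=down
t=3 move(2) ⇒ x=2 y=2 heading=down
all 1000 alternatives checked — unique.

back(3), turn(right), move(2)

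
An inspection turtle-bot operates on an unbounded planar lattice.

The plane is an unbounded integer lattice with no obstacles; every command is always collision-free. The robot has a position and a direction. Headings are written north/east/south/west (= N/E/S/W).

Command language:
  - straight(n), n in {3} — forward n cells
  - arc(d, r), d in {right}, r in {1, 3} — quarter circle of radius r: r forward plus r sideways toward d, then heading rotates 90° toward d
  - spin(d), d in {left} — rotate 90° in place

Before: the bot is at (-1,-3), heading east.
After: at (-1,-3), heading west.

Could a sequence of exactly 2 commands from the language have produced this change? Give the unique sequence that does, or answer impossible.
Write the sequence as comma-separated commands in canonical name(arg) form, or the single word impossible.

spin(left), spin(left)

key: parked at (-1,-3) the whole time — nothing moves the robot
start: at (-1,-3), heading east
[1] after spin(left): at (-1,-3), heading north
[2] after spin(left): at (-1,-3), heading west
no rival 2-sequence matches.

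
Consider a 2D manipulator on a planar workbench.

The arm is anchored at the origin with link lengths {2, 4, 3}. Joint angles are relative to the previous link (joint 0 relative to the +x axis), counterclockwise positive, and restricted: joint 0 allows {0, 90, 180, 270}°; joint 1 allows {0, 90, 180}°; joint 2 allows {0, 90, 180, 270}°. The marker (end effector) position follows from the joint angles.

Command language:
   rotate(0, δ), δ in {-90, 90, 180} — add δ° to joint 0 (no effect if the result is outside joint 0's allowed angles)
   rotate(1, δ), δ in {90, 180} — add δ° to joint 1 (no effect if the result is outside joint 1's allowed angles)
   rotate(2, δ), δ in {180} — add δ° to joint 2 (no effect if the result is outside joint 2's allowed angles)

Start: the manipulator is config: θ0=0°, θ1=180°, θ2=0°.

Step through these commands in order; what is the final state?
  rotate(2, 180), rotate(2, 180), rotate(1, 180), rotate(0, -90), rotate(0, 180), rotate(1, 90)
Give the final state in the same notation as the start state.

config: θ0=90°, θ1=90°, θ2=0°

initial: config: θ0=0°, θ1=180°, θ2=0°
t=1 rotate(2, 180) ⇒ config: θ0=0°, θ1=180°, θ2=180°
t=2 rotate(2, 180) ⇒ config: θ0=0°, θ1=180°, θ2=0°
t=3 rotate(1, 180) ⇒ config: θ0=0°, θ1=0°, θ2=0°
t=4 rotate(0, -90) ⇒ config: θ0=270°, θ1=0°, θ2=0°
t=5 rotate(0, 180) ⇒ config: θ0=90°, θ1=0°, θ2=0°
t=6 rotate(1, 90) ⇒ config: θ0=90°, θ1=90°, θ2=0°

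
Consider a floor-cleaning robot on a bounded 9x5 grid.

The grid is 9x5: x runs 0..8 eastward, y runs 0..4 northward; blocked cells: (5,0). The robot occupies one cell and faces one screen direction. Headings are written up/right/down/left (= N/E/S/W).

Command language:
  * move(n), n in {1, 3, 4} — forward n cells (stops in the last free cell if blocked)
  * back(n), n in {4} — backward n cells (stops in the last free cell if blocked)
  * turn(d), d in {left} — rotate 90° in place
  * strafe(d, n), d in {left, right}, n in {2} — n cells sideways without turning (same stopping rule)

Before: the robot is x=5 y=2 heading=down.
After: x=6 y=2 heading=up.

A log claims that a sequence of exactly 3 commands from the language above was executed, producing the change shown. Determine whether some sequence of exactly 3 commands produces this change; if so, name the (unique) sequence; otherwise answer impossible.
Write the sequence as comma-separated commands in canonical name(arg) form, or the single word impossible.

key: position moved to (6,2) AND the heading swung to N — translation plus rotation needed
initial: x=5 y=2 heading=down
1. turn(left) → x=5 y=2 heading=right
2. move(1) → x=6 y=2 heading=right
3. turn(left) → x=6 y=2 heading=up
no other 3-command option fits: unique.

turn(left), move(1), turn(left)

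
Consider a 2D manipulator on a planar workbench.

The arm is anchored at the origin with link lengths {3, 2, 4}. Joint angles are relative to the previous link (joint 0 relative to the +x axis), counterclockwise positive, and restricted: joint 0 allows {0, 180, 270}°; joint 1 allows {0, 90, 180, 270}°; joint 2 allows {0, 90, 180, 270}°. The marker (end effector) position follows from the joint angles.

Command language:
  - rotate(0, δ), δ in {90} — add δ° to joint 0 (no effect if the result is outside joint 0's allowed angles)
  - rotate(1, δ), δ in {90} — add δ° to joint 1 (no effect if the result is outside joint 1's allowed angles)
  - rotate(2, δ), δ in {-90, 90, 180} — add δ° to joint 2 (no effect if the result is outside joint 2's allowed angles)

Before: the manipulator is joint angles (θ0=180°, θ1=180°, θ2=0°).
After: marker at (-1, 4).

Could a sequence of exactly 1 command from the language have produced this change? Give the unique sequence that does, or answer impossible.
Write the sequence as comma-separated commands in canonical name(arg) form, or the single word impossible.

begin: joint angles (θ0=180°, θ1=180°, θ2=0°)
t=1 rotate(2, 90) ⇒ joint angles (θ0=180°, θ1=180°, θ2=90°)
no other 1-command option fits: unique.

rotate(2, 90)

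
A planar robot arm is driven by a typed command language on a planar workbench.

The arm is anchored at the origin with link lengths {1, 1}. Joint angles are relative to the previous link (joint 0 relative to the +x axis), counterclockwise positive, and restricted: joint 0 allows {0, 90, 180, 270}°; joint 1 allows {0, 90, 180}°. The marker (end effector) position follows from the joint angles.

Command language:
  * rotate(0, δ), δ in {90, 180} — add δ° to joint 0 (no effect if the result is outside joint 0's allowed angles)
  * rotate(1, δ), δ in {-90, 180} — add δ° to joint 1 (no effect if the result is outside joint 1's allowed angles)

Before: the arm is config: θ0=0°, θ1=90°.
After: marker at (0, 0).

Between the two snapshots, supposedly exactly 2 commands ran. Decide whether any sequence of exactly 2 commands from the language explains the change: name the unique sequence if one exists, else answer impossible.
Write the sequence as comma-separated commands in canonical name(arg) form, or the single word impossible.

rotate(1, -90), rotate(1, 180)

key: running rotate(1, 180) before rotate(1, -90) would end elsewhere — order is forced
start: config: θ0=0°, θ1=90°
[1] after rotate(1, -90): config: θ0=0°, θ1=0°
[2] after rotate(1, 180): config: θ0=0°, θ1=180°
no other 2-command option fits: unique.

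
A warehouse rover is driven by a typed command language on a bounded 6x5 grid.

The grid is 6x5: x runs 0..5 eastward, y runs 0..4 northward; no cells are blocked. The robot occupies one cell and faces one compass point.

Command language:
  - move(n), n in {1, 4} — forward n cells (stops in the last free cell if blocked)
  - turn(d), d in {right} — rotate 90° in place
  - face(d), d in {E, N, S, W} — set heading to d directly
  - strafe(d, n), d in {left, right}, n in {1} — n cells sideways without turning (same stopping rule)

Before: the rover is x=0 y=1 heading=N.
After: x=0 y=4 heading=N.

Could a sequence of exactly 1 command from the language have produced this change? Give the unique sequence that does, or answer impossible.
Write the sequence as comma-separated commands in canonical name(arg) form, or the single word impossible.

move(4)

key: move(4) runs into the grid edge before its full distance
start: x=0 y=1 heading=N
t=1 move(4) ⇒ x=0 y=4 heading=N
uniquely the one of 9 1-step routes that fits.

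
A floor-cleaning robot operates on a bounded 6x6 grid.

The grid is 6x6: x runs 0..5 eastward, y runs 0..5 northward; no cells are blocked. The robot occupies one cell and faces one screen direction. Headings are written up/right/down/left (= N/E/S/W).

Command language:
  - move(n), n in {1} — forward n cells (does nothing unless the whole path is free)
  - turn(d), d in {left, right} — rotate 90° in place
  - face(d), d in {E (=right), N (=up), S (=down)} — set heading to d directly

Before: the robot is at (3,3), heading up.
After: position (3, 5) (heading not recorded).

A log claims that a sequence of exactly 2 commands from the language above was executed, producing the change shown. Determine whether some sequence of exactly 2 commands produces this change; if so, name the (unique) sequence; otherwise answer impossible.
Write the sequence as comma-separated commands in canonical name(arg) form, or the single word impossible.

initial: at (3,3), heading up
[1] after move(1): at (3,4), heading up
[2] after move(1): at (3,5), heading up
uniquely the one of 36 2-step routes that fits.

move(1), move(1)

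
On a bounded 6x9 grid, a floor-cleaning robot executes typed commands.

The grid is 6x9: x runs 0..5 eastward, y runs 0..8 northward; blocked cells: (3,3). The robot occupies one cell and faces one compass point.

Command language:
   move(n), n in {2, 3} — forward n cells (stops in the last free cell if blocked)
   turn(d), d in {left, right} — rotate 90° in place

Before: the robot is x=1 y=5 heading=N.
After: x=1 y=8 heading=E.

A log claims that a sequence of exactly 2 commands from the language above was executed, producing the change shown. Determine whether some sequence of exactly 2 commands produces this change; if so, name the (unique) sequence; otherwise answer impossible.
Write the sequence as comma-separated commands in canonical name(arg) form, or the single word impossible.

key: cell and facing (now E) both changed — the 2 commands mix motion and turning
t0: x=1 y=5 heading=N
1. move(3) → x=1 y=8 heading=N
2. turn(right) → x=1 y=8 heading=E
no other 2-command option fits: unique.

move(3), turn(right)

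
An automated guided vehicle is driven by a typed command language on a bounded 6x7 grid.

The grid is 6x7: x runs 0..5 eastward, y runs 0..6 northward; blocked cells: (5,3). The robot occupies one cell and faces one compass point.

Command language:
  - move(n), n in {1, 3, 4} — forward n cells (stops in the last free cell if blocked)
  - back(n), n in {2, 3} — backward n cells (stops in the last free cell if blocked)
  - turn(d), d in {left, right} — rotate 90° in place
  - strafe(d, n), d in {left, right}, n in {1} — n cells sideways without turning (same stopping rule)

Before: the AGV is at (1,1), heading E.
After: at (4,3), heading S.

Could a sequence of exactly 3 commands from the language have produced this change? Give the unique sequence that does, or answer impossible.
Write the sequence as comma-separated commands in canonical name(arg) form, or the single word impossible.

move(3), turn(right), back(2)

key: cell and facing (now S) both changed — the 3 commands mix motion and turning
begin: at (1,1), heading E
[1] after move(3): at (4,1), heading E
[2] after turn(right): at (4,1), heading S
[3] after back(2): at (4,3), heading S
uniquely the one of 729 3-step routes that fits.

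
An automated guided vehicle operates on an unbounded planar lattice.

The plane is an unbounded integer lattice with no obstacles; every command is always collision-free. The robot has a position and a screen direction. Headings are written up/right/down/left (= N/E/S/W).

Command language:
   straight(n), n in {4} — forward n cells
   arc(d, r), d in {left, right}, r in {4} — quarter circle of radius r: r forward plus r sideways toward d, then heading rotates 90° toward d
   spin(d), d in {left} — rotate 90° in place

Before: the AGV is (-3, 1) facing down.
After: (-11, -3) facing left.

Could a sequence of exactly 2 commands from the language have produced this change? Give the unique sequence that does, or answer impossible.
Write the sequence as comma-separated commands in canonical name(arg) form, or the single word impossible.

key: running straight(4) before arc(right, 4) would end elsewhere — order is forced
from: (-3, 1) facing down
1. arc(right, 4) → (-7, -3) facing left
2. straight(4) → (-11, -3) facing left
uniquely the one of 16 2-step routes that fits.

arc(right, 4), straight(4)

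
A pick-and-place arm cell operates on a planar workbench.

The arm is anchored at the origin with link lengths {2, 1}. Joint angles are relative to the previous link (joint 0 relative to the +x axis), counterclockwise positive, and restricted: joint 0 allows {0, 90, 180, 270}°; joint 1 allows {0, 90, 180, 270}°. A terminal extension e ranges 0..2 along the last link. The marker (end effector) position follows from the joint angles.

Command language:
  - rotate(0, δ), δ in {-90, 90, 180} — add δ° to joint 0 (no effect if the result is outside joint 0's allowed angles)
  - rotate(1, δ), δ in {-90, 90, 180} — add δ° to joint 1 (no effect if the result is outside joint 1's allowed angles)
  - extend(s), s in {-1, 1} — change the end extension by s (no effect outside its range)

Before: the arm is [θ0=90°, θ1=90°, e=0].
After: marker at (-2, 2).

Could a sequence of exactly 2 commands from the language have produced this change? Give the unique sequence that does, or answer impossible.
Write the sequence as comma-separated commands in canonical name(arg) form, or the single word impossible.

extend(-1), extend(1)

key: order matters: swapping extend(-1) and extend(1) lands elsewhere
initial: [θ0=90°, θ1=90°, e=0]
1. extend(-1) → [θ0=90°, θ1=90°, e=0]
2. extend(1) → [θ0=90°, θ1=90°, e=1]
uniquely the one of 64 2-step routes that fits.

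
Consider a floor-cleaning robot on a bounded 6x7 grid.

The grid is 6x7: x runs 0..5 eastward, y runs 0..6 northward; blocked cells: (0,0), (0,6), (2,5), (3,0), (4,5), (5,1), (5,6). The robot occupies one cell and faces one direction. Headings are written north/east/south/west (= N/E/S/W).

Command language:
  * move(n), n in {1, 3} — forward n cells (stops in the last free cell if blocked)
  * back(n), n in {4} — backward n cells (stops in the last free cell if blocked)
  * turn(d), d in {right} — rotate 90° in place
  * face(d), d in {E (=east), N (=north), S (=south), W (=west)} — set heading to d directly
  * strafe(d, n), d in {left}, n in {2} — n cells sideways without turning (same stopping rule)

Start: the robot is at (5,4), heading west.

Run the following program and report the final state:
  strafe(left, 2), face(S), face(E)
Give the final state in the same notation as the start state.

initial: at (5,4), heading west
1. strafe(left, 2) → at (5,2), heading west
2. face(S) → at (5,2), heading south
3. face(E) → at (5,2), heading east

at (5,2), heading east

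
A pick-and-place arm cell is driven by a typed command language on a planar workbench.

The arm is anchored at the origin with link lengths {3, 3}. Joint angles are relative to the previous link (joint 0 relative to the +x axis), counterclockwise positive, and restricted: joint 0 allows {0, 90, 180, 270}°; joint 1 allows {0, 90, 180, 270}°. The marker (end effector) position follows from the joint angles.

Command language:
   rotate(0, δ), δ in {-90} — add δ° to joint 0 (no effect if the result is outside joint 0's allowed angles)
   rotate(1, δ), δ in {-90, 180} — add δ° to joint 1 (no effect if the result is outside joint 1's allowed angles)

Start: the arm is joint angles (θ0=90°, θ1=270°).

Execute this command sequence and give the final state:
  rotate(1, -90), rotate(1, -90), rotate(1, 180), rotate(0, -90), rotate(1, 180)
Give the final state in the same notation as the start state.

joint angles (θ0=0°, θ1=90°)

initial: joint angles (θ0=90°, θ1=270°)
t=1 rotate(1, -90) ⇒ joint angles (θ0=90°, θ1=180°)
t=2 rotate(1, -90) ⇒ joint angles (θ0=90°, θ1=90°)
t=3 rotate(1, 180) ⇒ joint angles (θ0=90°, θ1=270°)
t=4 rotate(0, -90) ⇒ joint angles (θ0=0°, θ1=270°)
t=5 rotate(1, 180) ⇒ joint angles (θ0=0°, θ1=90°)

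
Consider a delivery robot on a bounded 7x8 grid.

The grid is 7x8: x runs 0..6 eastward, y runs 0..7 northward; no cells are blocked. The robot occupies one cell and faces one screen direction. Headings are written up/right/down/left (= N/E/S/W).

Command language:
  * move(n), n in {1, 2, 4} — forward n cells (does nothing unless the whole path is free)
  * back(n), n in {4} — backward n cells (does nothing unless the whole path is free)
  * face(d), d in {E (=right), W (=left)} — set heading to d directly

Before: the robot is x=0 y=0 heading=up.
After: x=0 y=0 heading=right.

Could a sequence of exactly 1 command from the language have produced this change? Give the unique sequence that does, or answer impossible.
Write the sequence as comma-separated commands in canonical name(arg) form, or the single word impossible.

face(E)

key: parked at (0,0) the whole time — nothing moves the robot
initial: x=0 y=0 heading=up
step 1 (face(E)): x=0 y=0 heading=right
no rival 1-sequence matches.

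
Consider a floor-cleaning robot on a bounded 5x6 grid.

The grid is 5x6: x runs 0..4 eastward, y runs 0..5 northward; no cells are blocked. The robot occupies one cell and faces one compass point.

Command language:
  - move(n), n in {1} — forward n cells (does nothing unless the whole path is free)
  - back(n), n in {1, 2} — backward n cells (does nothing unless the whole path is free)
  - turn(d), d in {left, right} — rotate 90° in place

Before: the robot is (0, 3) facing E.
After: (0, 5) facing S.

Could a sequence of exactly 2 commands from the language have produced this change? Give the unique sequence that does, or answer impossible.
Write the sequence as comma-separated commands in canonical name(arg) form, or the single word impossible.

turn(right), back(2)

key: cell and facing (now S) both changed — the 2 commands mix motion and turning
from: (0, 3) facing E
1. turn(right) → (0, 3) facing S
2. back(2) → (0, 5) facing S
uniquely the one of 25 2-step routes that fits.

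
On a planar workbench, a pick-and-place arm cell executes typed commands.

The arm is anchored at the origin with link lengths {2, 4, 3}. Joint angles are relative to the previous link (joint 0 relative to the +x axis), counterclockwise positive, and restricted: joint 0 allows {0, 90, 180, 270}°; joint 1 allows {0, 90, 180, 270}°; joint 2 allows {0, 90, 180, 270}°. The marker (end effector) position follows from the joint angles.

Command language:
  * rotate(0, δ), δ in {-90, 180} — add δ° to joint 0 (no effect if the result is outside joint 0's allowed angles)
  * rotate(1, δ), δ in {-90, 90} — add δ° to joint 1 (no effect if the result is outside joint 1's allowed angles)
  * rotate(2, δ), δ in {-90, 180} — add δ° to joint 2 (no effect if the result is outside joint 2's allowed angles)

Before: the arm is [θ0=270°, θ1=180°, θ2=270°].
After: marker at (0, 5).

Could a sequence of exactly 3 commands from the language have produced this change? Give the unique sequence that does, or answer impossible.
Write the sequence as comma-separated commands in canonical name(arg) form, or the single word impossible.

begin: [θ0=270°, θ1=180°, θ2=270°]
t=1 rotate(2, -90) ⇒ [θ0=270°, θ1=180°, θ2=180°]
t=2 rotate(2, -90) ⇒ [θ0=270°, θ1=180°, θ2=90°]
t=3 rotate(2, -90) ⇒ [θ0=270°, θ1=180°, θ2=0°]
no other 3-command option fits: unique.

rotate(2, -90), rotate(2, -90), rotate(2, -90)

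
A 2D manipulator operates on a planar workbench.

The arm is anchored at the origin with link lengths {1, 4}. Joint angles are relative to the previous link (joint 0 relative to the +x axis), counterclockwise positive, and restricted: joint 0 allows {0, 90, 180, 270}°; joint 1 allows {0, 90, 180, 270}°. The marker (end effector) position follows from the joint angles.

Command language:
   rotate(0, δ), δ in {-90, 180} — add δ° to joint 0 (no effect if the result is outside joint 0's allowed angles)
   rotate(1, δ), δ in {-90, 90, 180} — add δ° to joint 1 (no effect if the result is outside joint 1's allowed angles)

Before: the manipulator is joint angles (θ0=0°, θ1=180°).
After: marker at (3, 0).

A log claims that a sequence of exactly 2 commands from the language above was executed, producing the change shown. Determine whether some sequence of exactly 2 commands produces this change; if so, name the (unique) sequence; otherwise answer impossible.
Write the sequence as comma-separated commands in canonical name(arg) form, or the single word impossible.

from: joint angles (θ0=0°, θ1=180°)
t=1 rotate(0, -90) ⇒ joint angles (θ0=270°, θ1=180°)
t=2 rotate(0, -90) ⇒ joint angles (θ0=180°, θ1=180°)
no other 2-command option fits: unique.

rotate(0, -90), rotate(0, -90)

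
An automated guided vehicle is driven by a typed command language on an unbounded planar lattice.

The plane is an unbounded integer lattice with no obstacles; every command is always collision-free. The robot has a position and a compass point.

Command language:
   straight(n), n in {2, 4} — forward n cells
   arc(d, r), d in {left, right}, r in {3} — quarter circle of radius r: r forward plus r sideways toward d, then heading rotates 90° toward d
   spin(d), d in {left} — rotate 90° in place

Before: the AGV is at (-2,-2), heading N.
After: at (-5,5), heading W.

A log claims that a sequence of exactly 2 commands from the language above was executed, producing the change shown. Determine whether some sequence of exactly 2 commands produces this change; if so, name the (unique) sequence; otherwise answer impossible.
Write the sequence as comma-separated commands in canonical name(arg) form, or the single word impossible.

key: running arc(left, 3) before straight(4) would end elsewhere — order is forced
begin: at (-2,-2), heading N
1. straight(4) → at (-2,2), heading N
2. arc(left, 3) → at (-5,5), heading W
no rival 2-sequence matches.

straight(4), arc(left, 3)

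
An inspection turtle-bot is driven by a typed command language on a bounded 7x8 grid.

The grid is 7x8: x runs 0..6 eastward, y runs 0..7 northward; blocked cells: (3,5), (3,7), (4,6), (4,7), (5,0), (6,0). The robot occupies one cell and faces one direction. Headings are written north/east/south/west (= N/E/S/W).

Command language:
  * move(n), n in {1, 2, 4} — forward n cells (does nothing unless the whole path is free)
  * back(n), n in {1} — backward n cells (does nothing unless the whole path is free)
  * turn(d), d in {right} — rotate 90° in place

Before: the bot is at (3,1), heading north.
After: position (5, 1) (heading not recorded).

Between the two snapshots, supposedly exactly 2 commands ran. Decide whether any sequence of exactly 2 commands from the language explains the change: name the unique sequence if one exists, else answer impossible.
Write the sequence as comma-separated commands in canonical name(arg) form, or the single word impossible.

key: order matters: swapping turn(right) and move(2) lands elsewhere
start: at (3,1), heading north
t=1 turn(right) ⇒ at (3,1), heading east
t=2 move(2) ⇒ at (5,1), heading east
no rival 2-sequence matches.

turn(right), move(2)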